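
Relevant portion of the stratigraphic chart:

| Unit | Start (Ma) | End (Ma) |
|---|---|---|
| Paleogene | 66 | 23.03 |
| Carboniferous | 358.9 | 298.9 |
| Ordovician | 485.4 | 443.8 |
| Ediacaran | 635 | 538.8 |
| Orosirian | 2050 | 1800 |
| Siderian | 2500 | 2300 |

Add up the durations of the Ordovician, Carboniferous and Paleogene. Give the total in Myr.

144.57 million years

Each duration: Ordovician = 41.6; Carboniferous = 60; Paleogene = 42.97.
Sum: 41.6 + 60 + 42.97 = 144.57 Myr.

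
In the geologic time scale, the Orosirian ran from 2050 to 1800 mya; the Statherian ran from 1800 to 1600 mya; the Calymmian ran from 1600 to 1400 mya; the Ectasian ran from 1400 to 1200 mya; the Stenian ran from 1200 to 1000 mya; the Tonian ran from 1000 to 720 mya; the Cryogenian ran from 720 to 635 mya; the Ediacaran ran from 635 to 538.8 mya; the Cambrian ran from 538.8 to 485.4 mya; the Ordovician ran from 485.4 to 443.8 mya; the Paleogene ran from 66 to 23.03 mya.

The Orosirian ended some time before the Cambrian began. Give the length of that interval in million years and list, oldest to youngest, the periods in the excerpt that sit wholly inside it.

End of Orosirian = 1800 Ma; start of Cambrian = 538.8 Ma.
Gap = 1800 − 538.8 = 1261.2 Myr.
Periods wholly inside 1800–538.8 Ma: Statherian (1800–1600), Calymmian (1600–1400), Ectasian (1400–1200), Stenian (1200–1000), Tonian (1000–720), Cryogenian (720–635), Ediacaran (635–538.8).

1261.2 million years; Statherian, Calymmian, Ectasian, Stenian, Tonian, Cryogenian, Ediacaran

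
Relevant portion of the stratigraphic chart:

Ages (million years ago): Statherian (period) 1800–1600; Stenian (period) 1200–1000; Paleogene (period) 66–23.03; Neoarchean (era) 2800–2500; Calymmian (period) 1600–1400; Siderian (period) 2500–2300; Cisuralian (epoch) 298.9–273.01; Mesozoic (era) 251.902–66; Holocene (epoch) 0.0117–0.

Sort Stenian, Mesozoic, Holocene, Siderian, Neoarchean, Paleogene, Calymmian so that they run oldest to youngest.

Sorting by start age (descending Ma, since larger Ma = older): Neoarchean began 2800, Siderian began 2500, Calymmian began 1600, Stenian began 1200, Mesozoic began 251.902, Paleogene began 66, Holocene began 0.0117.

Neoarchean → Siderian → Calymmian → Stenian → Mesozoic → Paleogene → Holocene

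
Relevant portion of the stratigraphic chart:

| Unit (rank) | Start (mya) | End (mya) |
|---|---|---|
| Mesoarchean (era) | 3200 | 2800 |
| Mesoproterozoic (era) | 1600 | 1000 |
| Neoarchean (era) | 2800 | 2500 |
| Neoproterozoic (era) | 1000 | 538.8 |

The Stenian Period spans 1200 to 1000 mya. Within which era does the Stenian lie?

The Stenian (1200–1000 Ma) lies entirely within 1600–1000 Ma, the Mesoproterozoic Era.

Mesoproterozoic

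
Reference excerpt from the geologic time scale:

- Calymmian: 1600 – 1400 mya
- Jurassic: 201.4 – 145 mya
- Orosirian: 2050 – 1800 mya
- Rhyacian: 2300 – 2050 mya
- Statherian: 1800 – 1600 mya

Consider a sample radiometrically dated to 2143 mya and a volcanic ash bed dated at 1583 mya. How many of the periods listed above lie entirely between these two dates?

The older date is 2143 Ma and the younger is 1583 Ma.
Periods with start < 2143 and end > 1583 Ma: Orosirian (2050–1800), Statherian (1800–1600).
That is 2 complete periods.

2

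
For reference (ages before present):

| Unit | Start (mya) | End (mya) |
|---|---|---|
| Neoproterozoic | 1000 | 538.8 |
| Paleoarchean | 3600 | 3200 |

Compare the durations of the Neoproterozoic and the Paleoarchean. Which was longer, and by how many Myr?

Neoproterozoic: 1000 − 538.8 = 461.2 Myr.
Paleoarchean: 3600 − 3200 = 400 Myr.
Difference: 461.2 − 400 = 61.2 Myr, so the Neoproterozoic was longer.

Neoproterozoic, by 61.2 million years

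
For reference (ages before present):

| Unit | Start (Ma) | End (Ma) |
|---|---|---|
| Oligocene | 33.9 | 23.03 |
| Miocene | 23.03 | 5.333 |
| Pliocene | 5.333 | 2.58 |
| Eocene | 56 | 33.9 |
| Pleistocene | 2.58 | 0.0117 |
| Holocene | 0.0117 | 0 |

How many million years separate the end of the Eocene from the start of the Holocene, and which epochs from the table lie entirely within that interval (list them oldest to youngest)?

33.8883 million years; Oligocene, Miocene, Pliocene, Pleistocene

End of Eocene = 33.9 Ma; start of Holocene = 0.0117 Ma.
Gap = 33.9 − 0.0117 = 33.8883 Myr.
Epochs wholly inside 33.9–0.0117 Ma: Oligocene (33.9–23.03), Miocene (23.03–5.333), Pliocene (5.333–2.58), Pleistocene (2.58–0.0117).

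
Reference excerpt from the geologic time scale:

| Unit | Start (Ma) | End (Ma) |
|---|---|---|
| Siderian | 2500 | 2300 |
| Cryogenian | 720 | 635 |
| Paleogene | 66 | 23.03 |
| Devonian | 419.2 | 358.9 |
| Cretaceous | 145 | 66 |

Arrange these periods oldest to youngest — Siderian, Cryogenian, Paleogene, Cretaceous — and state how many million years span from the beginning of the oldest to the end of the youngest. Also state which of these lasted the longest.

From the excerpt: Siderian 2500–2300; Cryogenian 720–635; Paleogene 66–23.03; Cretaceous 145–66 (Ma).
Larger Ma is earlier, so the oldest is Siderian and the youngest is Paleogene; oldest to youngest: Siderian, Cryogenian, Cretaceous, Paleogene.
Oldest start 2500 minus youngest end 23.03 gives 2476.97 Myr overall.
Individual lengths (start − end): Cretaceous 79; Paleogene 42.97; Cryogenian 85; Siderian 200. The largest is Siderian at 200 Myr.

Siderian → Cryogenian → Cretaceous → Paleogene; total span 2476.97 Myr; longest is Siderian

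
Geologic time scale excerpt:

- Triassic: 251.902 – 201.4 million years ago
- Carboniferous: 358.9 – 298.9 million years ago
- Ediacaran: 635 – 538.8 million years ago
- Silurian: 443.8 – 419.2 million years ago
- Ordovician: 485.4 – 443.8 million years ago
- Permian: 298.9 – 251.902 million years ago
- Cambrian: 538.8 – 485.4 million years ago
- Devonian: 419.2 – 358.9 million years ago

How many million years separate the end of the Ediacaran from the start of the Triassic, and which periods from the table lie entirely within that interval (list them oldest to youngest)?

286.898 million years; Cambrian, Ordovician, Silurian, Devonian, Carboniferous, Permian

End of Ediacaran = 538.8 Ma; start of Triassic = 251.902 Ma.
Gap = 538.8 − 251.902 = 286.898 Myr.
Periods wholly inside 538.8–251.902 Ma: Cambrian (538.8–485.4), Ordovician (485.4–443.8), Silurian (443.8–419.2), Devonian (419.2–358.9), Carboniferous (358.9–298.9), Permian (298.9–251.902).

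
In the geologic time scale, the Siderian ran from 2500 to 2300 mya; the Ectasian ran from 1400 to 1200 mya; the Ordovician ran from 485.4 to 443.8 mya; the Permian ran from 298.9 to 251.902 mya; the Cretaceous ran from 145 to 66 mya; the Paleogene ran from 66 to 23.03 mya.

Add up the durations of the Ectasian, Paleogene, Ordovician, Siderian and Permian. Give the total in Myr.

531.568 million years

Each duration: Ectasian = 200; Paleogene = 42.97; Ordovician = 41.6; Siderian = 200; Permian = 46.998.
Sum: 200 + 42.97 + 41.6 + 200 + 46.998 = 531.568 Myr.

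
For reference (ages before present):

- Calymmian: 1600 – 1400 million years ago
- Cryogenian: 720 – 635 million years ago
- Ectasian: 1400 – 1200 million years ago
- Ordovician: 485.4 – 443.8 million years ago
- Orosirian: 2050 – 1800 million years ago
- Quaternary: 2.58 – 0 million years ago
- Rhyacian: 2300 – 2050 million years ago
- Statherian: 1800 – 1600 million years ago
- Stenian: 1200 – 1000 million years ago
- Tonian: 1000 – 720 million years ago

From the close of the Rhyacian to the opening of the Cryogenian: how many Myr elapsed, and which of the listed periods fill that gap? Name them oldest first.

End of Rhyacian = 2050 Ma; start of Cryogenian = 720 Ma.
Gap = 2050 − 720 = 1330 Myr.
Periods wholly inside 2050–720 Ma: Orosirian (2050–1800), Statherian (1800–1600), Calymmian (1600–1400), Ectasian (1400–1200), Stenian (1200–1000), Tonian (1000–720).

1330 million years; Orosirian, Statherian, Calymmian, Ectasian, Stenian, Tonian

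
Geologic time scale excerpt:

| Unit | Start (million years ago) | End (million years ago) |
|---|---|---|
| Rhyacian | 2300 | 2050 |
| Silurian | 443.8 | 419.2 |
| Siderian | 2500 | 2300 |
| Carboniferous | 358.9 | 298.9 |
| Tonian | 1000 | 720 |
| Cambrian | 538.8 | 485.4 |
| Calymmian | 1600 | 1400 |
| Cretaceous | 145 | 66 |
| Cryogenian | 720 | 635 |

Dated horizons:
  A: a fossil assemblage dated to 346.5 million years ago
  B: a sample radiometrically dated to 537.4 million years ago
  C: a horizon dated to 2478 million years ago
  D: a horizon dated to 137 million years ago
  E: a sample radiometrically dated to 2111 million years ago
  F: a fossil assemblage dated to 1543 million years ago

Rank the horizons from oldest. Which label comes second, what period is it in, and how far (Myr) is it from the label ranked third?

E, in the Rhyacian; 568 million years to F

Larger Ma means older, so oldest first: C 2478 > E 2111 > F 1543 > B 537.4 > A 346.5 > D 137.
Counting 2 along gives E (2111 Ma); the excerpt puts that inside the Rhyacian, 2300–2050 Ma.
Next in line is F (1543 Ma), and 2111 − 1543 = 568 Myr.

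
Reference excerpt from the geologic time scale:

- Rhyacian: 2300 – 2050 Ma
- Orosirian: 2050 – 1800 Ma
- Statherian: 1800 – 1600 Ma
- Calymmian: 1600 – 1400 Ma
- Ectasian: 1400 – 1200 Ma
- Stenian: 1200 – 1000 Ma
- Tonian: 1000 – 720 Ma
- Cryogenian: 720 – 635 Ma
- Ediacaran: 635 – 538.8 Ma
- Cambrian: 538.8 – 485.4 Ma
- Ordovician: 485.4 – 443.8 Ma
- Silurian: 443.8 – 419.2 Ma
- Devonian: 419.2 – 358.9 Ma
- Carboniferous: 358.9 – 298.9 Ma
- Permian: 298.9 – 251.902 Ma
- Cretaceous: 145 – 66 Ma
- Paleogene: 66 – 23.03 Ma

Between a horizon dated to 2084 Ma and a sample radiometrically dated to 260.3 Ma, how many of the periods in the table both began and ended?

13

The older date is 2084 Ma and the younger is 260.3 Ma.
Periods with start < 2084 and end > 260.3 Ma: Orosirian (2050–1800), Statherian (1800–1600), Calymmian (1600–1400), Ectasian (1400–1200), Stenian (1200–1000), Tonian (1000–720), Cryogenian (720–635), Ediacaran (635–538.8), Cambrian (538.8–485.4), Ordovician (485.4–443.8), Silurian (443.8–419.2), Devonian (419.2–358.9), Carboniferous (358.9–298.9).
That is 13 complete periods.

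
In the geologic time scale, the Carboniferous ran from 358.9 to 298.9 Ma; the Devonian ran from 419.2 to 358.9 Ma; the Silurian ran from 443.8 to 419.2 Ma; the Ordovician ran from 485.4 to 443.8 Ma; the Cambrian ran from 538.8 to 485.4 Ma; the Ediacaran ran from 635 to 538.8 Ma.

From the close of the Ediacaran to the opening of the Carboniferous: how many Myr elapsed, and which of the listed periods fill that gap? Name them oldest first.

The Ediacaran closes at 538.8 Ma and the Carboniferous opens at 358.9 Ma, so the interval is 538.8 − 358.9 = 179.9 Myr.
A period fits inside if it starts at or after 538.8 Ma and ends at or before 358.9 Ma; oldest first that gives Cambrian, Ordovician, Silurian, Devonian.

179.9 million years; Cambrian, Ordovician, Silurian, Devonian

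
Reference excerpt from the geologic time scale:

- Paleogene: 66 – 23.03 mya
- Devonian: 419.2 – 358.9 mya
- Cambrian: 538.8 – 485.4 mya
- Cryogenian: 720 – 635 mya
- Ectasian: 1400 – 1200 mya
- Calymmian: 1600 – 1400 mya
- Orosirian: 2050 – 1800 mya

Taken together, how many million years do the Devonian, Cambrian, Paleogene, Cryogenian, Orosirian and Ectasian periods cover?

691.67 million years

Each duration: Devonian = 60.3; Cambrian = 53.4; Paleogene = 42.97; Cryogenian = 85; Orosirian = 250; Ectasian = 200.
Sum: 60.3 + 53.4 + 42.97 + 85 + 250 + 200 = 691.67 Myr.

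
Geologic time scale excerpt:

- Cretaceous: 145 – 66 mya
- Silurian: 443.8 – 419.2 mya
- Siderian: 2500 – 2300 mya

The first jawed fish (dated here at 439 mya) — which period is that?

Silurian

439 Ma lies between 443.8 and 419.2 Ma, so it falls in the Silurian.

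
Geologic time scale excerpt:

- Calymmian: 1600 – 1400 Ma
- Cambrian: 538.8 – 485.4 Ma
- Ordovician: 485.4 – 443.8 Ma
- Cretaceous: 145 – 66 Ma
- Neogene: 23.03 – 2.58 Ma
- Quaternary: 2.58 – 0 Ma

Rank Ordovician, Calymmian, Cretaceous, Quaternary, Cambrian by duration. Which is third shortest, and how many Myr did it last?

Start − end for each: Ordovician 485.4 − 443.8 = 41.6; Calymmian 1600 − 1400 = 200; Cretaceous 145 − 66 = 79; Quaternary 2.58 − 0 = 2.58; Cambrian 538.8 − 485.4 = 53.4.
Ranking these from shortest: Quaternary < Ordovician < Cambrian < Cretaceous < Calymmian.
Position 3 in that ranking is Cambrian, which lasted 53.4 Myr.

Cambrian, 53.4 million years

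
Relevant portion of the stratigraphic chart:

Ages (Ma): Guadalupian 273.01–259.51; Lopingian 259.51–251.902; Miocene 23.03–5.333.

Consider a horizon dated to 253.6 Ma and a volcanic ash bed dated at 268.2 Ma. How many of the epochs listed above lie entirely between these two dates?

The older date is 268.2 Ma and the younger is 253.6 Ma.
No epoch both begins after 268.2 Ma and ends before 253.6 Ma, so the count is 0.

0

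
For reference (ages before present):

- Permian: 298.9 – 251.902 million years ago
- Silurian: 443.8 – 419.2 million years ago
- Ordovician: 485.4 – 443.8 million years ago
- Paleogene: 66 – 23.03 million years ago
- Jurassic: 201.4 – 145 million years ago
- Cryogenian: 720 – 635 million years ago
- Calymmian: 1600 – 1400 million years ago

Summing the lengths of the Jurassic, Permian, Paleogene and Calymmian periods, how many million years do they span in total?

Duration is start − end for each: (201.4 − 145) + (298.9 − 251.902) + (66 − 23.03) + (1600 − 1400).
That is 56.4 + 46.998 + 42.97 + 200, which totals 346.368 million years.

346.368 million years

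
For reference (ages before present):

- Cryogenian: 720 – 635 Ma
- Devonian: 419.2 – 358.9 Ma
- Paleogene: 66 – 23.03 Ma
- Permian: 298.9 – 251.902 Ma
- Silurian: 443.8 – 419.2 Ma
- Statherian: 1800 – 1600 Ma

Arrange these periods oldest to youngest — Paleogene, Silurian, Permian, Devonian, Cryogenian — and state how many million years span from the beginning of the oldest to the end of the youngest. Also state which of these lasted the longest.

Cryogenian, Silurian, Devonian, Permian, Paleogene; total span 696.97 Myr; longest is Cryogenian

Start ages (Ma): Cryogenian 720, Silurian 443.8, Devonian 419.2, Permian 298.9, Paleogene 66.
Ordered oldest to youngest: Cryogenian, Silurian, Devonian, Permian, Paleogene.
Span = 720 − 23.03 = 696.97 Myr.
Durations: Paleogene 42.97, Devonian 60.3, Cryogenian 85, Silurian 24.6, Permian 46.998 → longest is Cryogenian (85 Myr).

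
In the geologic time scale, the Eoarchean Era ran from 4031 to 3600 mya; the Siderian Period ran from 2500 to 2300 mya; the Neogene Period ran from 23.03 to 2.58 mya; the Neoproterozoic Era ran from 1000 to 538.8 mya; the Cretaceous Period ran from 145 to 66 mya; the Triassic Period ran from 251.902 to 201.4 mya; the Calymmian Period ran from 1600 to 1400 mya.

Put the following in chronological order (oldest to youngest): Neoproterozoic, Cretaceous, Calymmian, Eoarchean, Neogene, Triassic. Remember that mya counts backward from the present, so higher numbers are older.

Sorting by start age (descending Ma, since larger Ma = older): Eoarchean began 4031, Calymmian began 1600, Neoproterozoic began 1000, Triassic began 251.902, Cretaceous began 145, Neogene began 23.03.

Eoarchean → Calymmian → Neoproterozoic → Triassic → Cretaceous → Neogene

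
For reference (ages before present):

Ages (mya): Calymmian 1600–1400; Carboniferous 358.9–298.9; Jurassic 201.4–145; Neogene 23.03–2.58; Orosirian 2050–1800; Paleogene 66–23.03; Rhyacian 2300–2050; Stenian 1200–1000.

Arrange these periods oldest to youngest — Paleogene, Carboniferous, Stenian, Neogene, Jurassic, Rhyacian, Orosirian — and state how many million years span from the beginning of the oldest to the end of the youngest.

Rhyacian, Orosirian, Stenian, Carboniferous, Jurassic, Paleogene, Neogene; total span 2297.42 Myr

Start ages (Ma): Rhyacian 2300, Orosirian 2050, Stenian 1200, Carboniferous 358.9, Jurassic 201.4, Paleogene 66, Neogene 23.03.
Ordered oldest to youngest: Rhyacian, Orosirian, Stenian, Carboniferous, Jurassic, Paleogene, Neogene.
Span = 2300 − 2.58 = 2297.42 Myr.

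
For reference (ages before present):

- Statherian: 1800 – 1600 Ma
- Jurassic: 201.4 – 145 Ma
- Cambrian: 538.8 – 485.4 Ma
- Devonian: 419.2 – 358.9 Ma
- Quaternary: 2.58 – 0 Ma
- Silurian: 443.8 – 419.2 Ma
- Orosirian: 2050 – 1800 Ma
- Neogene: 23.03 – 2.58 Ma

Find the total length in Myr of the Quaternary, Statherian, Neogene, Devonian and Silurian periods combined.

Each duration: Quaternary = 2.58; Statherian = 200; Neogene = 20.45; Devonian = 60.3; Silurian = 24.6.
Sum: 2.58 + 200 + 20.45 + 60.3 + 24.6 = 307.93 Myr.

307.93 million years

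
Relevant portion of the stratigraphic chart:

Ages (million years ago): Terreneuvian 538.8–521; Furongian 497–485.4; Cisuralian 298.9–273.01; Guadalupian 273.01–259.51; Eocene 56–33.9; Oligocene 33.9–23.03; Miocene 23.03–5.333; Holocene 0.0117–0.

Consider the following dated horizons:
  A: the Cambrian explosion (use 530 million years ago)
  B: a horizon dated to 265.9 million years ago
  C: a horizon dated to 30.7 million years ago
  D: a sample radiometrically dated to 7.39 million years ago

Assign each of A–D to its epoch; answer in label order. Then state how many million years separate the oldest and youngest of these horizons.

A — Terreneuvian; B — Guadalupian; C — Oligocene; D — Miocene; span 522.61 million years

A: 530 Ma lies in 538.8–521 Ma, so Terreneuvian.
B: 265.9 Ma lies in 273.01–259.51 Ma, so Guadalupian.
C: 30.7 Ma lies in 33.9–23.03 Ma, so Oligocene.
D: 7.39 Ma lies in 23.03–5.333 Ma, so Miocene.
Oldest = 530 Ma, youngest = 7.39 Ma → span 522.61 Myr.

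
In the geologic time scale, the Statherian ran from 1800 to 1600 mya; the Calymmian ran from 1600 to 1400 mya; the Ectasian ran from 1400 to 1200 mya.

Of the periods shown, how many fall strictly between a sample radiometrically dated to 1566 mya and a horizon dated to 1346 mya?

Checking each listed span, none has both start < 1566 Ma and end > 1346 Ma — every period straddles one of the two dates or lies outside them — so the count is 0.

0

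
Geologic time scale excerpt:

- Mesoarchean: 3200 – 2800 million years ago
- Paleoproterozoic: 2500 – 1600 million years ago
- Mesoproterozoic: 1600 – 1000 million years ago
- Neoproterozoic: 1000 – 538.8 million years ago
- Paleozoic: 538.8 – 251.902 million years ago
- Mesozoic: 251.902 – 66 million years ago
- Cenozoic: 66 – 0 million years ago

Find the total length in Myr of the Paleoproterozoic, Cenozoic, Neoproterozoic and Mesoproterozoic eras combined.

2027.2 million years

Duration is start − end for each: (2500 − 1600) + (66 − 0) + (1000 − 538.8) + (1600 − 1000).
That is 900 + 66 + 461.2 + 600, which totals 2027.2 million years.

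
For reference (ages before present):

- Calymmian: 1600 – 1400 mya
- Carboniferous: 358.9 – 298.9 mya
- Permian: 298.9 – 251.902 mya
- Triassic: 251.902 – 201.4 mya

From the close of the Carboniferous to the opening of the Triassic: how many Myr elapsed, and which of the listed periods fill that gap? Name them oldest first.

End of Carboniferous = 298.9 Ma; start of Triassic = 251.902 Ma.
Gap = 298.9 − 251.902 = 46.998 Myr.
Periods wholly inside 298.9–251.902 Ma: Permian (298.9–251.902).

46.998 million years; Permian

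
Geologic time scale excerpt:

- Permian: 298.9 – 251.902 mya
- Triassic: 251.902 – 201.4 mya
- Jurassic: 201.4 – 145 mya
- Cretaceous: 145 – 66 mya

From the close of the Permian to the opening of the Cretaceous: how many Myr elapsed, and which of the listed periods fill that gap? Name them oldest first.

End of Permian = 251.902 Ma; start of Cretaceous = 145 Ma.
Gap = 251.902 − 145 = 106.902 Myr.
Periods wholly inside 251.902–145 Ma: Triassic (251.902–201.4), Jurassic (201.4–145).

106.902 million years; Triassic, Jurassic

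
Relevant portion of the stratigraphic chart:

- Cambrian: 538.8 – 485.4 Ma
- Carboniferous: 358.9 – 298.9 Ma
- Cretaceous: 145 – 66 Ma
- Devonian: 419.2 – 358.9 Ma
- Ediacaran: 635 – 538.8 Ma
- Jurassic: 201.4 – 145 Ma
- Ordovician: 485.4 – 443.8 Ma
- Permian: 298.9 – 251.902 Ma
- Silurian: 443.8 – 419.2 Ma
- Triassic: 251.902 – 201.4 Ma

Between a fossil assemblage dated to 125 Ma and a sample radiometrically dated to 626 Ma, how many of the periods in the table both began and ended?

8

The older date is 626 Ma and the younger is 125 Ma.
Periods with start < 626 and end > 125 Ma: Cambrian (538.8–485.4), Ordovician (485.4–443.8), Silurian (443.8–419.2), Devonian (419.2–358.9), Carboniferous (358.9–298.9), Permian (298.9–251.902), Triassic (251.902–201.4), Jurassic (201.4–145).
That is 8 complete periods.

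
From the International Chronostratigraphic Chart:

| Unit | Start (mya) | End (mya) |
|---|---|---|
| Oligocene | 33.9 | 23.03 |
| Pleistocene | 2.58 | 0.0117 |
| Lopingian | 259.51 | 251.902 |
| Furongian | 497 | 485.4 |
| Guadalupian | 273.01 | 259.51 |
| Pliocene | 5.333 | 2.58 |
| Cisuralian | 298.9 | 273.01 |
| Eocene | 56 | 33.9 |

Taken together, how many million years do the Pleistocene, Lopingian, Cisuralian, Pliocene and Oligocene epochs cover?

Duration is start − end for each: (2.58 − 0.0117) + (259.51 − 251.902) + (298.9 − 273.01) + (5.333 − 2.58) + (33.9 − 23.03).
That is 2.5683 + 7.608 + 25.89 + 2.753 + 10.87, which totals 49.6893 million years.

49.6893 million years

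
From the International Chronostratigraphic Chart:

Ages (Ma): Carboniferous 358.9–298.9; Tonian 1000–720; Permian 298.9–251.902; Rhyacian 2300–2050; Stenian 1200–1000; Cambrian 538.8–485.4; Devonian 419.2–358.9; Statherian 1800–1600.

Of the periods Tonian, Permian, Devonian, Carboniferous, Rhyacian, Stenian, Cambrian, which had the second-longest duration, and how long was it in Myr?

Rhyacian, 250 million years

Durations: Tonian 280; Permian 46.998; Devonian 60.3; Carboniferous 60; Rhyacian 250; Stenian 200; Cambrian 53.4 Myr.
Sorted longest-first: Tonian (280), Rhyacian (250), Stenian (200), Devonian (60.3), Carboniferous (60), Cambrian (53.4), Permian (46.998).
The second longest is Rhyacian at 250 Myr.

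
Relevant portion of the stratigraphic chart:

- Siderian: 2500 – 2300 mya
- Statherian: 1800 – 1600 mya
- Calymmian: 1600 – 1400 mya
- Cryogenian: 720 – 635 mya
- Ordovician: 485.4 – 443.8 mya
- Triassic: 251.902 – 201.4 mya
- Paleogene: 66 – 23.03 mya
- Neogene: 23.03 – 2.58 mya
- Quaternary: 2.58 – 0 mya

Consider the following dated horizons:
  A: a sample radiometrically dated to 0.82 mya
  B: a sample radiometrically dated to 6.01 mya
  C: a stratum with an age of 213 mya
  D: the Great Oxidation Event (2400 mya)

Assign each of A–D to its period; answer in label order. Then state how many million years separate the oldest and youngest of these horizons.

A — Quaternary; B — Neogene; C — Triassic; D — Siderian; span 2399.18 million years

A: 0.82 Ma lies in 2.58–0 Ma, so Quaternary.
B: 6.01 Ma lies in 23.03–2.58 Ma, so Neogene.
C: 213 Ma lies in 251.902–201.4 Ma, so Triassic.
D: 2400 Ma lies in 2500–2300 Ma, so Siderian.
Oldest = 2400 Ma, youngest = 0.82 Ma → span 2399.18 Myr.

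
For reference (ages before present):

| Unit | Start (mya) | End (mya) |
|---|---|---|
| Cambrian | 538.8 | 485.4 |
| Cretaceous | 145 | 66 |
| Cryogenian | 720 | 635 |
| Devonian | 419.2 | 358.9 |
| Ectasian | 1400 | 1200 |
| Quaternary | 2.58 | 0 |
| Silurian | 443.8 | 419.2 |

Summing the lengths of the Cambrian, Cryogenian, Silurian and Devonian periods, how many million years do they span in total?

Duration is start − end for each: (538.8 − 485.4) + (720 − 635) + (443.8 − 419.2) + (419.2 − 358.9).
That is 53.4 + 85 + 24.6 + 60.3, which totals 223.3 million years.

223.3 million years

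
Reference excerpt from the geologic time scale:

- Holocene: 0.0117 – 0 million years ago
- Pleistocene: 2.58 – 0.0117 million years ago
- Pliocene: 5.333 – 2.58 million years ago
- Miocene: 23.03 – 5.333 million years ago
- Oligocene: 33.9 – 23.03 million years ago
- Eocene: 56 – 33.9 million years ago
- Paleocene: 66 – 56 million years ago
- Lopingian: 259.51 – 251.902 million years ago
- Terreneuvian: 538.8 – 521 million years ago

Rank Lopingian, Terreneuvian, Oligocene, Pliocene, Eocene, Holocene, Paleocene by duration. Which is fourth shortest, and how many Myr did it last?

Start − end for each: Lopingian 259.51 − 251.902 = 7.608; Terreneuvian 538.8 − 521 = 17.8; Oligocene 33.9 − 23.03 = 10.87; Pliocene 5.333 − 2.58 = 2.753; Eocene 56 − 33.9 = 22.1; Holocene 0.0117 − 0 = 0.0117; Paleocene 66 − 56 = 10.
Ranking these from shortest: Holocene < Pliocene < Lopingian < Paleocene < Oligocene < Terreneuvian < Eocene.
Position 4 in that ranking is Paleocene, which lasted 10 Myr.

Paleocene, 10 million years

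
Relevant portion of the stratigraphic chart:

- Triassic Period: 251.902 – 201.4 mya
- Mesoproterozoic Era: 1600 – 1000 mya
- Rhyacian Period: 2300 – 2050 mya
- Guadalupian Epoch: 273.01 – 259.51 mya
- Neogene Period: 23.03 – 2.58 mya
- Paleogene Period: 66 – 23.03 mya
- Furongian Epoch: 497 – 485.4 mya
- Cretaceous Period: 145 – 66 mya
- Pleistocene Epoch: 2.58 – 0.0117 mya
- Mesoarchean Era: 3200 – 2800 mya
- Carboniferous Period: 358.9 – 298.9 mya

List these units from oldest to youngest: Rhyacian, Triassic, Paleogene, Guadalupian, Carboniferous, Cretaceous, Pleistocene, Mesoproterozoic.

Sorting by start age (descending Ma, since larger Ma = older): Rhyacian start 2300, Mesoproterozoic start 1600, Carboniferous start 358.9, Guadalupian start 273.01, Triassic start 251.902, Cretaceous start 145, Paleogene start 66, Pleistocene start 2.58.

Rhyacian, Mesoproterozoic, Carboniferous, Guadalupian, Triassic, Cretaceous, Paleogene, Pleistocene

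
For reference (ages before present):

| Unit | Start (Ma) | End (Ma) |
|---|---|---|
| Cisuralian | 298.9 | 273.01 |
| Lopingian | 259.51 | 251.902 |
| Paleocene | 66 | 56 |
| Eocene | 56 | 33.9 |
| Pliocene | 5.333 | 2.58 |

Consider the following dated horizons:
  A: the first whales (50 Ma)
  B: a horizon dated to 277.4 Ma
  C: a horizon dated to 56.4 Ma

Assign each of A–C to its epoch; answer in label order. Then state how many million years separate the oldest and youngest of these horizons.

A — Eocene; B — Cisuralian; C — Paleocene; span 227.4 million years

Match each age against the start–end ranges in the excerpt: A = 50 Ma → Eocene (56–33.9); B = 277.4 Ma → Cisuralian (298.9–273.01); C = 56.4 Ma → Paleocene (66–56).
The largest age is 277.4 Ma and the smallest is 50 Ma; their difference is 227.4 Myr.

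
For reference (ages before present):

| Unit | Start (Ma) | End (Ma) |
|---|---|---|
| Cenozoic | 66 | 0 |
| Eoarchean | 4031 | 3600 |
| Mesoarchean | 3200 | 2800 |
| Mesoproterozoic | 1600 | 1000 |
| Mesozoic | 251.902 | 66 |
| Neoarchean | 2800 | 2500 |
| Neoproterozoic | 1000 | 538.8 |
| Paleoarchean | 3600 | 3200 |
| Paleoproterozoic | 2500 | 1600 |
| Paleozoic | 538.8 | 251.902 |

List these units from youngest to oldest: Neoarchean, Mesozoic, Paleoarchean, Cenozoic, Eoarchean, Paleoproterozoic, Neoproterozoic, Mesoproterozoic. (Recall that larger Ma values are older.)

Cenozoic, then Mesozoic, then Neoproterozoic, then Mesoproterozoic, then Paleoproterozoic, then Neoarchean, then Paleoarchean, then Eoarchean

Read off each span (Ma): Neoarchean 2800–2500; Mesozoic 251.902–66; Paleoarchean 3600–3200; Cenozoic 66–0; Eoarchean 4031–3600; Paleoproterozoic 2500–1600; Neoproterozoic 1000–538.8; Mesoproterozoic 1600–1000.
Larger Ma is older, so oldest→youngest is Eoarchean, Paleoarchean, Neoarchean, Paleoproterozoic, Mesoproterozoic, Neoproterozoic, Mesozoic, Cenozoic; reverse it for youngest→oldest.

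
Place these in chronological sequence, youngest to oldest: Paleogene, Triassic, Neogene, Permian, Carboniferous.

Neogene → Paleogene → Triassic → Permian → Carboniferous

Group by era (each group listed oldest first) — Paleozoic: Carboniferous, Permian; Mesozoic: Triassic; Cenozoic: Paleogene, Neogene. The eras run Paleozoic → Mesozoic → Cenozoic. Concatenating the groups in that era order and then reversing gives youngest to oldest.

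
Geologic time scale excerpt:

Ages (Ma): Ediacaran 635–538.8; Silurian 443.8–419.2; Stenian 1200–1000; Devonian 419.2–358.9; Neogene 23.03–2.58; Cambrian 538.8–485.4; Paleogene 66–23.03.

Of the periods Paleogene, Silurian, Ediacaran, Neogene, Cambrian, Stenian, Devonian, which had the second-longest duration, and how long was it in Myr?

Durations: Paleogene 42.97; Silurian 24.6; Ediacaran 96.2; Neogene 20.45; Cambrian 53.4; Stenian 200; Devonian 60.3 Myr.
Sorted longest-first: Stenian (200), Ediacaran (96.2), Devonian (60.3), Cambrian (53.4), Paleogene (42.97), Silurian (24.6), Neogene (20.45).
The second longest is Ediacaran at 96.2 Myr.

Ediacaran, 96.2 million years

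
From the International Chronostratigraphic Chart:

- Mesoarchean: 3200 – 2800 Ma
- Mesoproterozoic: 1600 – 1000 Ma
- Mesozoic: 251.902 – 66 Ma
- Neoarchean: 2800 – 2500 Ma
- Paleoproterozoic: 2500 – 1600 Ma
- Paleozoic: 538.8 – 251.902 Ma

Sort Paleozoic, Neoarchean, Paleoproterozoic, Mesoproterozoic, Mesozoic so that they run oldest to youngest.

The oldest of these is Neoarchean (starts 2800 Ma) and the youngest is Mesozoic (ends 66 Ma).
In between, by decreasing start age: Paleoproterozoic (2500), Mesoproterozoic (1600), Paleozoic (538.8).

Neoarchean, then Paleoproterozoic, then Mesoproterozoic, then Paleozoic, then Mesozoic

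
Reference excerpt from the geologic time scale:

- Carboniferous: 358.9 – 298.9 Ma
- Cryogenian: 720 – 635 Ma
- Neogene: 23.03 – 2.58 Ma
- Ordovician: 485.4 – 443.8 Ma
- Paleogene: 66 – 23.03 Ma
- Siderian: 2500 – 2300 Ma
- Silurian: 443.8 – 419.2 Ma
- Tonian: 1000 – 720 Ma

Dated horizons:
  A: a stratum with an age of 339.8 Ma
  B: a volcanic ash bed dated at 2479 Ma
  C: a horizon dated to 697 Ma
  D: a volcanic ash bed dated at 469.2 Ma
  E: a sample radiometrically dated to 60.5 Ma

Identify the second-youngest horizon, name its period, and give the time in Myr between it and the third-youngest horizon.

A, in the Carboniferous; 129.4 million years to D

Smaller Ma means younger, so youngest first: E 60.5 < A 339.8 < D 469.2 < C 697 < B 2479.
Counting 2 along gives A (339.8 Ma); the excerpt puts that inside the Carboniferous, 358.9–298.9 Ma.
Next in line is D (469.2 Ma), and 469.2 − 339.8 = 129.4 Myr.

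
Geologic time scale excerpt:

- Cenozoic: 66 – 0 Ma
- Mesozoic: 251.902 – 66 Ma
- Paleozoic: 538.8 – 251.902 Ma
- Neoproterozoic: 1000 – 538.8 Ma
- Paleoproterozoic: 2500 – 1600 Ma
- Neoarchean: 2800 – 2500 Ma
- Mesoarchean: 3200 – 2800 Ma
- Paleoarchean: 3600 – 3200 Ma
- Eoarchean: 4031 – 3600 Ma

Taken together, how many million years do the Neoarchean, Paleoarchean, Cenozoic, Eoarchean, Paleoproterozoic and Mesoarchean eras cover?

Each duration: Neoarchean = 300; Paleoarchean = 400; Cenozoic = 66; Eoarchean = 431; Paleoproterozoic = 900; Mesoarchean = 400.
Sum: 300 + 400 + 66 + 431 + 900 + 400 = 2497 Myr.

2497 million years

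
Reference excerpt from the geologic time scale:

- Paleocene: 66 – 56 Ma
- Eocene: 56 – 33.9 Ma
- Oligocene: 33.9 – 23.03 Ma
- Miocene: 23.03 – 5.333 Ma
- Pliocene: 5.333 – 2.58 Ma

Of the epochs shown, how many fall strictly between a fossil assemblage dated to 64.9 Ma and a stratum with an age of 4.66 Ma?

3

The older date is 64.9 Ma and the younger is 4.66 Ma.
Epochs with start < 64.9 and end > 4.66 Ma: Eocene (56–33.9), Oligocene (33.9–23.03), Miocene (23.03–5.333).
That is 3 complete epochs.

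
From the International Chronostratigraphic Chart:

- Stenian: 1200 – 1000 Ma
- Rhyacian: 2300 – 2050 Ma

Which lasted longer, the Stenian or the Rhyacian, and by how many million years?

Stenian: 1200 − 1000 = 200 Myr.
Rhyacian: 2300 − 2050 = 250 Myr.
Difference: 250 − 200 = 50 Myr, so the Rhyacian was longer.

Rhyacian, by 50 million years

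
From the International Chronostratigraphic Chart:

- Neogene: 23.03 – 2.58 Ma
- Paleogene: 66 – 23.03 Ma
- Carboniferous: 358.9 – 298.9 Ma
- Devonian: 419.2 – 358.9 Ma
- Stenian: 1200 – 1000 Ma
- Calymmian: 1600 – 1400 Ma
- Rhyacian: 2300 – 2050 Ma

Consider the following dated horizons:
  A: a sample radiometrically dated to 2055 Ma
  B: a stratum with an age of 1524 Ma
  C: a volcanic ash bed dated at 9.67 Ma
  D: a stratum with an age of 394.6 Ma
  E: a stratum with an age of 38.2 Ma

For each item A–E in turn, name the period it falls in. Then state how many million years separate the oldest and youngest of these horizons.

A — Rhyacian; B — Calymmian; C — Neogene; D — Devonian; E — Paleogene; span 2045.33 million years

Match each age against the start–end ranges in the excerpt: A = 2055 Ma → Rhyacian (2300–2050); B = 1524 Ma → Calymmian (1600–1400); C = 9.67 Ma → Neogene (23.03–2.58); D = 394.6 Ma → Devonian (419.2–358.9); E = 38.2 Ma → Paleogene (66–23.03).
The largest age is 2055 Ma and the smallest is 9.67 Ma; their difference is 2045.33 Myr.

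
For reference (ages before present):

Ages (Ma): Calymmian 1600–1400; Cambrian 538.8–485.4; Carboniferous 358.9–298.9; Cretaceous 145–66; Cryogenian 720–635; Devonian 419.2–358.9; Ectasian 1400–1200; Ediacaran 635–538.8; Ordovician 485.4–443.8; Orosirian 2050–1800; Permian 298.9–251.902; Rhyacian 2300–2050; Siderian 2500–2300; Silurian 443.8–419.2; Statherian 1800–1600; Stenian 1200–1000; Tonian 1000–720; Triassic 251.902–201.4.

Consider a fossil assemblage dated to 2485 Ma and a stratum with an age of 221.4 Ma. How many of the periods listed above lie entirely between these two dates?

15

2485 Ma sits inside the Siderian (2500–2300) and 221.4 Ma inside the Triassic (251.902–201.4); neither of those is wholly between the two dates.
The listed periods lying completely between them are Rhyacian, Orosirian, Statherian, Calymmian, Ectasian, Stenian, Tonian, Cryogenian, Ediacaran, Cambrian, Ordovician, Silurian, Devonian, Carboniferous, Permian — 15 in all.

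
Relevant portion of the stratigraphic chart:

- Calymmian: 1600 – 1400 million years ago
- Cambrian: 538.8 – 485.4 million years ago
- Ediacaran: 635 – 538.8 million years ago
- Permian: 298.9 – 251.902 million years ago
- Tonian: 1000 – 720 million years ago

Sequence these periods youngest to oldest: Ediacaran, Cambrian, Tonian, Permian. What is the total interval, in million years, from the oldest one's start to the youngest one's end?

Permian → Cambrian → Ediacaran → Tonian; total span 748.098 Myr

Start ages (Ma): Tonian 1000, Ediacaran 635, Cambrian 538.8, Permian 298.9.
Ordered youngest to oldest: Permian, Cambrian, Ediacaran, Tonian.
Span = 1000 − 251.902 = 748.098 Myr.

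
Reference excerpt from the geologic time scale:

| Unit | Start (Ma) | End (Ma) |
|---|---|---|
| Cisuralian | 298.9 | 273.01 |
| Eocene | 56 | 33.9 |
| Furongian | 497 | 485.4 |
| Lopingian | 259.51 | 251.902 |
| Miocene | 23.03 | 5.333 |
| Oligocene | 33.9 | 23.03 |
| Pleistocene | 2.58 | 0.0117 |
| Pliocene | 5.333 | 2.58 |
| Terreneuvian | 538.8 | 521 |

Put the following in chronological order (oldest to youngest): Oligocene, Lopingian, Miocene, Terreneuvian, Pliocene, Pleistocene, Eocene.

Terreneuvian, Lopingian, Eocene, Oligocene, Miocene, Pliocene, Pleistocene

Read off each span (Ma): Oligocene 33.9–23.03; Lopingian 259.51–251.902; Miocene 23.03–5.333; Terreneuvian 538.8–521; Pliocene 5.333–2.58; Pleistocene 2.58–0.0117; Eocene 56–33.9.
Larger Ma is older, so oldest→youngest is Terreneuvian, Lopingian, Eocene, Oligocene, Miocene, Pliocene, Pleistocene.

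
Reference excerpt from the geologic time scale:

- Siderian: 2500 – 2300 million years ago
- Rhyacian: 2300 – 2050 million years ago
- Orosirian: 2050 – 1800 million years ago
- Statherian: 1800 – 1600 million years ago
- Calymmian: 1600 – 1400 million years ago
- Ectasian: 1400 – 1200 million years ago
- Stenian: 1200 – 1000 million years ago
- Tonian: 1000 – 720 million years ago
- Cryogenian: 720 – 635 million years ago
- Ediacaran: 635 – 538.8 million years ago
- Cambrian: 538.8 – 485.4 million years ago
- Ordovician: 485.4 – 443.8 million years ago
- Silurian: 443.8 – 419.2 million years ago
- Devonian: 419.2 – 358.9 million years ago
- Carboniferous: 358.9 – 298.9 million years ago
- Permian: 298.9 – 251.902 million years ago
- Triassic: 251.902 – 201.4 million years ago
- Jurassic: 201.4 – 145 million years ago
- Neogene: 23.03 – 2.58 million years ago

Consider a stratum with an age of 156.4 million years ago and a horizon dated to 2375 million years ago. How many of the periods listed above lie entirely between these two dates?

2375 Ma sits inside the Siderian (2500–2300) and 156.4 Ma inside the Jurassic (201.4–145); neither of those is wholly between the two dates.
The listed periods lying completely between them are Rhyacian, Orosirian, Statherian, Calymmian, Ectasian, Stenian, Tonian, Cryogenian, Ediacaran, Cambrian, Ordovician, Silurian, Devonian, Carboniferous, Permian, Triassic — 16 in all.

16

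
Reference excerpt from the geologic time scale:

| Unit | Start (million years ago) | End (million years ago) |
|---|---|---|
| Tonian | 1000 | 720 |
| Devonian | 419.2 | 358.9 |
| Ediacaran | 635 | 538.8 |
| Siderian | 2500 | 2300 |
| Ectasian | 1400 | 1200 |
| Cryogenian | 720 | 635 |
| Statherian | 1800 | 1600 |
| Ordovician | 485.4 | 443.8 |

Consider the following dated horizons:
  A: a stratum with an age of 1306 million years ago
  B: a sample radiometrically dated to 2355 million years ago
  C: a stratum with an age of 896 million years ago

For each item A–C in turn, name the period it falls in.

A — Ectasian; B — Siderian; C — Tonian

Match each age against the start–end ranges in the excerpt: A = 1306 Ma → Ectasian (1400–1200); B = 2355 Ma → Siderian (2500–2300); C = 896 Ma → Tonian (1000–720).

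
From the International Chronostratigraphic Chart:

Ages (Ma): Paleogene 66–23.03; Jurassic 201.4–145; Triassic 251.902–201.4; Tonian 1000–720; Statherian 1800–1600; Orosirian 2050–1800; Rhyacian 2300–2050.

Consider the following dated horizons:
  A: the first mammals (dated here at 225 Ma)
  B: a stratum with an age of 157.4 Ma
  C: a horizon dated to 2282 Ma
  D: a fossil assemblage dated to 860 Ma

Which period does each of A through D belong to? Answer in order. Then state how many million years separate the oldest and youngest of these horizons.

A — Triassic; B — Jurassic; C — Rhyacian; D — Tonian; span 2124.6 million years

Match each age against the start–end ranges in the excerpt: A = 225 Ma → Triassic (251.902–201.4); B = 157.4 Ma → Jurassic (201.4–145); C = 2282 Ma → Rhyacian (2300–2050); D = 860 Ma → Tonian (1000–720).
The largest age is 2282 Ma and the smallest is 157.4 Ma; their difference is 2124.6 Myr.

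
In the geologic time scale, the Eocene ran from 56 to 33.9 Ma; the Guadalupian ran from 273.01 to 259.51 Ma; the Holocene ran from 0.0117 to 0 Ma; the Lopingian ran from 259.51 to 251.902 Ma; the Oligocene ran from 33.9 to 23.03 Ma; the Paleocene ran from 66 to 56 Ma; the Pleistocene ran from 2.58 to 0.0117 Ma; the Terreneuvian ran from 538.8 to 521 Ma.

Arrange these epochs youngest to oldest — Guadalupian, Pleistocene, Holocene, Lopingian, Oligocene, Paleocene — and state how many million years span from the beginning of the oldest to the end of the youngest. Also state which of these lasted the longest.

From the excerpt: Guadalupian 273.01–259.51; Pleistocene 2.58–0.0117; Holocene 0.0117–0; Lopingian 259.51–251.902; Oligocene 33.9–23.03; Paleocene 66–56 (Ma).
Larger Ma is earlier, so the oldest is Guadalupian and the youngest is Holocene; youngest to oldest: Holocene, Pleistocene, Oligocene, Paleocene, Lopingian, Guadalupian.
Oldest start 273.01 minus youngest end 0 gives 273.01 Myr overall.
Individual lengths (start − end): Holocene 0.0117; Lopingian 7.608; Paleocene 10; Pleistocene 2.5683; Guadalupian 13.5; Oligocene 10.87. The largest is Guadalupian at 13.5 Myr.

Holocene → Pleistocene → Oligocene → Paleocene → Lopingian → Guadalupian; total span 273.01 Myr; longest is Guadalupian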